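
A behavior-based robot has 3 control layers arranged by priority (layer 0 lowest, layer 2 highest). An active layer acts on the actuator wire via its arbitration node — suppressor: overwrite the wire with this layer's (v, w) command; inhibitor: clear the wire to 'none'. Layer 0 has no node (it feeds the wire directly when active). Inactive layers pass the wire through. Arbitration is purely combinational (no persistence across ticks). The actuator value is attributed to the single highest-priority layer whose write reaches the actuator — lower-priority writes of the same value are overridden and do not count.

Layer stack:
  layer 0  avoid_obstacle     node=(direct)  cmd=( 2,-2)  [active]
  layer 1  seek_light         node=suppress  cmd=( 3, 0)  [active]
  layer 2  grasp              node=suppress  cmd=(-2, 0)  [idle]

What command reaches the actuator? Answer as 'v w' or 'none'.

L0 avoid_obstacle: active, feeds wire = (2, -2)
L1 seek_light: active, suppressor → wire = (3, 0)
L2 grasp: idle → wire stays (3, 0)
actuator = (3, 0)

3 0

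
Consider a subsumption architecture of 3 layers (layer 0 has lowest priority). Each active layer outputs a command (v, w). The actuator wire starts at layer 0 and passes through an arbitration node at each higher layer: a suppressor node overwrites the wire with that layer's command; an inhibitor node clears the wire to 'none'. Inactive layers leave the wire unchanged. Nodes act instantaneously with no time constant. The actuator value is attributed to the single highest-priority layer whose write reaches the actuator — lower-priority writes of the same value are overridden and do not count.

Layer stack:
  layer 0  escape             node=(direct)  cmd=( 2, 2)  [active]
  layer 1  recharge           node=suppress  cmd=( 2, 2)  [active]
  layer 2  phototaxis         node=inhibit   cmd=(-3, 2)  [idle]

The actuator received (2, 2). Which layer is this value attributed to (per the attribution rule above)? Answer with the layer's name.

recharge

layer 0 (escape) active — direct: (2, 2)
layer 1 (recharge) active — suppresses: (2, 2)
layer 2 (phototaxis) idle — unchanged: (2, 2)
→ actuator (2, 2)
last writer: layer 1 = recharge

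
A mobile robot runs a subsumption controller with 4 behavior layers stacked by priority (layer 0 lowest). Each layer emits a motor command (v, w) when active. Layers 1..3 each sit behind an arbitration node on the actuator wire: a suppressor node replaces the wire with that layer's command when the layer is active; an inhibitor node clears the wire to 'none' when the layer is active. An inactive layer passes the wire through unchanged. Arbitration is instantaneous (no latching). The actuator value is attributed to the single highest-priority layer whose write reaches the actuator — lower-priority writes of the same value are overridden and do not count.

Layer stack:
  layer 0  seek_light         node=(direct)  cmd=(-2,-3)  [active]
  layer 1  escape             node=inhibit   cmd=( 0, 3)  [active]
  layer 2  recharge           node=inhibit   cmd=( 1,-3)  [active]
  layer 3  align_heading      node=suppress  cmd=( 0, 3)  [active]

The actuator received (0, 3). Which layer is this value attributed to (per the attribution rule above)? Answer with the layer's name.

align_heading

L0 seek_light: active, feeds wire = (-2, -3)
L1 escape: active, inhibitor → wire = none
L2 recharge: active, inhibitor → wire = none
L3 align_heading: active, suppressor → wire = (0, 3)
actuator = (0, 3)
last writer: layer 3 = align_heading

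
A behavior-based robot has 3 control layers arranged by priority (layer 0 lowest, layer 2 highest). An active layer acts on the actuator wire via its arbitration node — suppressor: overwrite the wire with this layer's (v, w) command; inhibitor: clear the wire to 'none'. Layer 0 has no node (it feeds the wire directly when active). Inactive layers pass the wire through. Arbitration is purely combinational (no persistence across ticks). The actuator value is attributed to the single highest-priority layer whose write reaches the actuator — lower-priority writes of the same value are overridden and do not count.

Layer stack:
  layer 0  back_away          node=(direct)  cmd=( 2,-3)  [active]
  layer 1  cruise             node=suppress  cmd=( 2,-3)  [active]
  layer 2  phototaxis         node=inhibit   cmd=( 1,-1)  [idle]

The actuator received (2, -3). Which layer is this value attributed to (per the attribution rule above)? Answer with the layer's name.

cruise

L0 back_away: active, feeds wire = (2, -3)
L1 cruise: active, suppressor → wire = (2, -3)
L2 phototaxis: idle → wire stays (2, -3)
actuator = (2, -3)
last writer: layer 1 = cruise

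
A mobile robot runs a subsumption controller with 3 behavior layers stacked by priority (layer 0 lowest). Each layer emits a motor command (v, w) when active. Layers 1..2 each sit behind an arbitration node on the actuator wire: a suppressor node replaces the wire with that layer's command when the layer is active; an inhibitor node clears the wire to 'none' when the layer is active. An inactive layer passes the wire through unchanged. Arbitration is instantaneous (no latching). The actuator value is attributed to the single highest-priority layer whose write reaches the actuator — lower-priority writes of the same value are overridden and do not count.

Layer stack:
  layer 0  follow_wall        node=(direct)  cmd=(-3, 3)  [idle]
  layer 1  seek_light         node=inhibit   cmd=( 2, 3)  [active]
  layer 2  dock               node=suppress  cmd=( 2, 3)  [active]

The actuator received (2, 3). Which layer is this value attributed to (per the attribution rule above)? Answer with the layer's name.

[0] follow_wall off; wire := none
[1] seek_light on (inhibit); wire := none
[2] dock on (suppress); wire := (2, 3)
output (2, 3)
last writer: layer 2 = dock

dock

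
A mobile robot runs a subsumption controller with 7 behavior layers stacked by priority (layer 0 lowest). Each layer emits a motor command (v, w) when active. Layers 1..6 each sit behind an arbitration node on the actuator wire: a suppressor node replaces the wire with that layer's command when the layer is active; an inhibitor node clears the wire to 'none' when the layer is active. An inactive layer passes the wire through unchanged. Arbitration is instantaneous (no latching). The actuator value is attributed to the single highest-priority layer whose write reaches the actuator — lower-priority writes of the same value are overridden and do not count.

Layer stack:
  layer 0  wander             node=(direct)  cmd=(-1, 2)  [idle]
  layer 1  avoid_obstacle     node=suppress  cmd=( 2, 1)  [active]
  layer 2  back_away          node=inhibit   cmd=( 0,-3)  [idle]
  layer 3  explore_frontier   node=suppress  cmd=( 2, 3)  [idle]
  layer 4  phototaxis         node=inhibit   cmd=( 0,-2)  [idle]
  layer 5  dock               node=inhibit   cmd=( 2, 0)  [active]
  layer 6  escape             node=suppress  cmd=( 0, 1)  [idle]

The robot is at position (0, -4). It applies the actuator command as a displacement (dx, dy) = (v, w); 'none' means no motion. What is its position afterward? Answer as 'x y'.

L0 wander: idle → wire = none
L1 avoid_obstacle: active, suppressor → wire = (2, 1)
L2 back_away: idle → wire stays (2, 1)
L3 explore_frontier: idle → wire stays (2, 1)
L4 phototaxis: idle → wire stays (2, 1)
L5 dock: active, inhibitor → wire = none
L6 escape: idle → wire stays none
actuator = none
position: (0, -4) + none = (0, -4)

0 -4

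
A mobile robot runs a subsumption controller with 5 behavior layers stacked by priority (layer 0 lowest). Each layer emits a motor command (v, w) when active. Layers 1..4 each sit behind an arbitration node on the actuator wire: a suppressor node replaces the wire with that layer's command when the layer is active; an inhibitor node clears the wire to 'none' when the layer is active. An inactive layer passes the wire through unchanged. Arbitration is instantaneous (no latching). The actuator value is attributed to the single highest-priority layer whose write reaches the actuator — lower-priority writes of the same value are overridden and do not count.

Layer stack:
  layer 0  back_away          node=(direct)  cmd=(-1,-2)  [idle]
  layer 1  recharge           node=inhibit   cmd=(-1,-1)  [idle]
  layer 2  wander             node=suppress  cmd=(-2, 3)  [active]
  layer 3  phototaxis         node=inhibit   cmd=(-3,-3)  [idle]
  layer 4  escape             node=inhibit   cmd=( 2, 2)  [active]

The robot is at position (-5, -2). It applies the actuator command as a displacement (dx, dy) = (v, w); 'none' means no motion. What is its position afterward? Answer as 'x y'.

-5 -2

L0 back_away: idle → wire = none
L1 recharge: idle → wire stays none
L2 wander: active, suppressor → wire = (-2, 3)
L3 phototaxis: idle → wire stays (-2, 3)
L4 escape: active, inhibitor → wire = none
actuator = none
position: (-5, -2) + none = (-5, -2)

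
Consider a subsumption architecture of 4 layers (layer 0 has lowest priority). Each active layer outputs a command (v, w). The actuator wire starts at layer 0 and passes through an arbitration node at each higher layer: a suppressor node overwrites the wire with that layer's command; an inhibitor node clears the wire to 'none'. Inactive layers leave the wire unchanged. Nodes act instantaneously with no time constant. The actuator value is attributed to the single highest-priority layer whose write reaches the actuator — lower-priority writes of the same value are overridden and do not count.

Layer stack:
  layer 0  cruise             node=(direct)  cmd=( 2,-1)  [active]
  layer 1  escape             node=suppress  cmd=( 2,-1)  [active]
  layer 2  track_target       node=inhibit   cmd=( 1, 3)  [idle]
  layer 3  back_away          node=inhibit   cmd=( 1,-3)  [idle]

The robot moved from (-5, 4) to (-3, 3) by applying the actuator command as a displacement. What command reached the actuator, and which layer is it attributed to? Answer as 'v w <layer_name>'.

displacement = (-3, 3) − (-5, 4) = (2, -1)
L0 cruise: active, feeds wire = (2, -1)
L1 escape: active, suppressor → wire = (2, -1)
L2 track_target: idle → wire stays (2, -1)
L3 back_away: idle → wire stays (2, -1)
actuator = (2, -1) — from layer 1 (escape)

2 -1 escape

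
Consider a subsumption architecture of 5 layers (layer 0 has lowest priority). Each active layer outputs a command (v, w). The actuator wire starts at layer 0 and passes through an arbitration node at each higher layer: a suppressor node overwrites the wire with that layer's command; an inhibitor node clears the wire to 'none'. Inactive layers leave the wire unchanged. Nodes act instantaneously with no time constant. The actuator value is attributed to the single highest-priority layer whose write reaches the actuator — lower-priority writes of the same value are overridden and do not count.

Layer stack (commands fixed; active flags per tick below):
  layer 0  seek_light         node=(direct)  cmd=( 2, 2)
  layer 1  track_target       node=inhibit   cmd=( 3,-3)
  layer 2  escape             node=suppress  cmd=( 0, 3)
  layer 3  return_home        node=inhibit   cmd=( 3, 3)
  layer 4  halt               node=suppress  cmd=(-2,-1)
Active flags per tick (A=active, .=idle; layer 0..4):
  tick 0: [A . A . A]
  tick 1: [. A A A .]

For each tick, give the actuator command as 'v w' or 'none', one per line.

-2 -1
none

tick 0:
  L0 seek_light: active, feeds wire = (2, 2)
  L1 track_target: idle → wire stays (2, 2)
  L2 escape: active, suppressor → wire = (0, 3)
  L3 return_home: idle → wire stays (0, 3)
  L4 halt: active, suppressor → wire = (-2, -1)
  actuator = (-2, -1)
tick 1:
  L0 seek_light: idle → wire = none
  L1 track_target: active, inhibitor → wire = none
  L2 escape: active, suppressor → wire = (0, 3)
  L3 return_home: active, inhibitor → wire = none
  L4 halt: idle → wire stays none
  actuator = none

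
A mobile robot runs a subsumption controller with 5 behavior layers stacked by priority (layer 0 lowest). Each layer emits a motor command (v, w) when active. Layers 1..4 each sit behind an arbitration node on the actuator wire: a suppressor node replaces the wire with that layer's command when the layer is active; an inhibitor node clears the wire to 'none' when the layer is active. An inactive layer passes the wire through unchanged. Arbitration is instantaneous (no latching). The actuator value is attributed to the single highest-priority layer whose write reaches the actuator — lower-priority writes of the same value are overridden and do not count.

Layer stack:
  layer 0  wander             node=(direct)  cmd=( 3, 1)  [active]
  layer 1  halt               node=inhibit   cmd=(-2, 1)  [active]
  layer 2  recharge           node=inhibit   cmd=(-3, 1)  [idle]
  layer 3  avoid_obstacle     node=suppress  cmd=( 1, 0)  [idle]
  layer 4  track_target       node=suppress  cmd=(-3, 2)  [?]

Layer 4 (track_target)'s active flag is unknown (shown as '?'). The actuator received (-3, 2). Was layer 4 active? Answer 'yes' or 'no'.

yes

If layer 4 is active=yes:
  actuator would be (-3, 2)
If layer 4 is active=no:
  actuator would be none
Observed (-3, 2), so layer 4 was active.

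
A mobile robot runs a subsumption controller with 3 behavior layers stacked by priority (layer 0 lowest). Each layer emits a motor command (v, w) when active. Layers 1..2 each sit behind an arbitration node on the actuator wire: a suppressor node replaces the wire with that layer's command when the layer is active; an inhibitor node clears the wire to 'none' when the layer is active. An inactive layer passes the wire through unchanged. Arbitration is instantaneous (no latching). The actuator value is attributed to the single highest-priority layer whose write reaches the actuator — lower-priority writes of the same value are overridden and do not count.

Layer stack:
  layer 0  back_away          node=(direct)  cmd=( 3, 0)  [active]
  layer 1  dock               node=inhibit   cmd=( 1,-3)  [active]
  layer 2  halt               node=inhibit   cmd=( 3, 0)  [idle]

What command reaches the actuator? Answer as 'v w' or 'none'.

none

[0] back_away on; wire := (3, 0)
[1] dock on (inhibit); wire := none
[2] halt off; pass none
output none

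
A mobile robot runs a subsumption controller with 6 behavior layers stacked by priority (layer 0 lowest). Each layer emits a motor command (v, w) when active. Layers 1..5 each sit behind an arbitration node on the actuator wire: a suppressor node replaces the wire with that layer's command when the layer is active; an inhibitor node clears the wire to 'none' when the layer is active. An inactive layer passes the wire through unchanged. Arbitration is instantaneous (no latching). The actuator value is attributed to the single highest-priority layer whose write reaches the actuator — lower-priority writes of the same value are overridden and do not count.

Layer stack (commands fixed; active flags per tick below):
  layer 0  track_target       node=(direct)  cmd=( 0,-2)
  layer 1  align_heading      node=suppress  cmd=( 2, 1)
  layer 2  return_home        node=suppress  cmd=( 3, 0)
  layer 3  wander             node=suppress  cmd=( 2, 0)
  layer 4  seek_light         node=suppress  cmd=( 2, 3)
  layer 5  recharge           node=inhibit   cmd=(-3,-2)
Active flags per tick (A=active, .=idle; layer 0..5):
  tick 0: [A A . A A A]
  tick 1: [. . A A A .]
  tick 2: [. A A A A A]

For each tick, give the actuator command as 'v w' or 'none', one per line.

tick 0:
  L0 track_target: active, feeds wire = (0, -2)
  L1 align_heading: active, suppressor → wire = (2, 1)
  L2 return_home: idle → wire stays (2, 1)
  L3 wander: active, suppressor → wire = (2, 0)
  L4 seek_light: active, suppressor → wire = (2, 3)
  L5 recharge: active, inhibitor → wire = none
  actuator = none
tick 1:
  L0 track_target: idle → wire = none
  L1 align_heading: idle → wire stays none
  L2 return_home: active, suppressor → wire = (3, 0)
  L3 wander: active, suppressor → wire = (2, 0)
  L4 seek_light: active, suppressor → wire = (2, 3)
  L5 recharge: idle → wire stays (2, 3)
  actuator = (2, 3)
tick 2:
  L0 track_target: idle → wire = none
  L1 align_heading: active, suppressor → wire = (2, 1)
  L2 return_home: active, suppressor → wire = (3, 0)
  L3 wander: active, suppressor → wire = (2, 0)
  L4 seek_light: active, suppressor → wire = (2, 3)
  L5 recharge: active, inhibitor → wire = none
  actuator = none

none
2 3
none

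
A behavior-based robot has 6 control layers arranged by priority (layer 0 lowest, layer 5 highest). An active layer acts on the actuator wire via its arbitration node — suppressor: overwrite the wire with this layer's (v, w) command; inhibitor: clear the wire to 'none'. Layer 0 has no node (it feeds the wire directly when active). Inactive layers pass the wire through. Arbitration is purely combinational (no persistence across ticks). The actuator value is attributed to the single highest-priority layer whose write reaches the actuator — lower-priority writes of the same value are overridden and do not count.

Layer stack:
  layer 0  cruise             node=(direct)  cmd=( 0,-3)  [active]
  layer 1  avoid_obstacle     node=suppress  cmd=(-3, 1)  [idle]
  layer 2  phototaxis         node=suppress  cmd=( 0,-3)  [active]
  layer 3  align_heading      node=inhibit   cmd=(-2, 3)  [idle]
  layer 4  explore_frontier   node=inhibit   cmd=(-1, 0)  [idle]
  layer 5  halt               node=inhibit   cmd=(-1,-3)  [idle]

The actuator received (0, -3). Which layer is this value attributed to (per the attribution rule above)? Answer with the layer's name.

phototaxis

[0] cruise on; wire := (0, -3)
[1] avoid_obstacle off; pass (0, -3)
[2] phototaxis on (suppress); wire := (0, -3)
[3] align_heading off; pass (0, -3)
[4] explore_frontier off; pass (0, -3)
[5] halt off; pass (0, -3)
output (0, -3)
last writer: layer 2 = phototaxis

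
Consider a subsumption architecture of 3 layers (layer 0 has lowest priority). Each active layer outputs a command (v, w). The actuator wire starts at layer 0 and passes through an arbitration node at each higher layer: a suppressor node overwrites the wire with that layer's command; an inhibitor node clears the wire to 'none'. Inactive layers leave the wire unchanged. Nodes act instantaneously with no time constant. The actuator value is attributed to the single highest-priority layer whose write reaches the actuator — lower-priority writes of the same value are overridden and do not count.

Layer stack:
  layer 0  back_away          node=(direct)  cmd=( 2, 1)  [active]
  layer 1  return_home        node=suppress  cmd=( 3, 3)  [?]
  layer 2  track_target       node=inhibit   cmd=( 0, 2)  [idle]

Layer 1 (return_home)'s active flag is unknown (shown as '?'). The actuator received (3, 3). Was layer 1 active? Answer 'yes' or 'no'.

If layer 1 is active=yes:
  actuator would be (3, 3)
If layer 1 is active=no:
  actuator would be (2, 1)
Observed (3, 3), so layer 1 was active.

yes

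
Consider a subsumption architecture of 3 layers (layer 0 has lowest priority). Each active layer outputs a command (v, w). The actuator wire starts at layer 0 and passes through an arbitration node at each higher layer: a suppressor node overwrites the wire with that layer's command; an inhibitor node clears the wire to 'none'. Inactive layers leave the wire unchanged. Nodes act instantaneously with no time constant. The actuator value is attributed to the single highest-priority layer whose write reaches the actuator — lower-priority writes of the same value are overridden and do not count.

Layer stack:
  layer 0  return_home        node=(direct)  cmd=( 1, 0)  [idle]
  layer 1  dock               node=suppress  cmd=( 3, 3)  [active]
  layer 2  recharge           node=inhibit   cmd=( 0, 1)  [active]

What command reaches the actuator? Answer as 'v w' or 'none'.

none

L0 return_home: idle → wire = none
L1 dock: active, suppressor → wire = (3, 3)
L2 recharge: active, inhibitor → wire = none
actuator = none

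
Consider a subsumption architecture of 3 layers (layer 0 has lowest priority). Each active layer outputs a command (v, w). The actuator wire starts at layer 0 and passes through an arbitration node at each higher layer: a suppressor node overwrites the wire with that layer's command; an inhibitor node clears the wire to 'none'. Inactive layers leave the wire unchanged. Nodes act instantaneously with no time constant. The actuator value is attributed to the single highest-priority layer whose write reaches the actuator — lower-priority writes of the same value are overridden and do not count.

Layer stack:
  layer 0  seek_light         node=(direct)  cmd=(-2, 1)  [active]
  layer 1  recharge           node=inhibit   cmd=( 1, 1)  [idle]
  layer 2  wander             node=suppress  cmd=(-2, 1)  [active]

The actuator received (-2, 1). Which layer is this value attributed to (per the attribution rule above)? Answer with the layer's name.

wander

layer 0 (seek_light) active — direct: (-2, 1)
layer 1 (recharge) idle — unchanged: (-2, 1)
layer 2 (wander) active — suppresses: (-2, 1)
→ actuator (-2, 1)
last writer: layer 2 = wander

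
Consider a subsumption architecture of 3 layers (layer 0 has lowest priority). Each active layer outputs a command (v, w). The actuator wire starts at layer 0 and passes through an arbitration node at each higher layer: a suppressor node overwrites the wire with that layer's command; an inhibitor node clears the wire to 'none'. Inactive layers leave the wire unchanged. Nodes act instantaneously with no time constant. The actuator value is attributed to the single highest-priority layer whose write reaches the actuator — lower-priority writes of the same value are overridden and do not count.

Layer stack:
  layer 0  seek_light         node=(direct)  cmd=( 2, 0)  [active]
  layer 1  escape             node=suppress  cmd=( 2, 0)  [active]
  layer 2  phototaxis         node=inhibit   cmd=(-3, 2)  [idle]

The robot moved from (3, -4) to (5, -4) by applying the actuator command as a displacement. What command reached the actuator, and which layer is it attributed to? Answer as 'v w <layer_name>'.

2 0 escape

displacement = (5, -4) − (3, -4) = (2, 0)
[0] seek_light on; wire := (2, 0)
[1] escape on (suppress); wire := (2, 0)
[2] phototaxis off; pass (2, 0)
output (2, 0) — from layer 1 (escape)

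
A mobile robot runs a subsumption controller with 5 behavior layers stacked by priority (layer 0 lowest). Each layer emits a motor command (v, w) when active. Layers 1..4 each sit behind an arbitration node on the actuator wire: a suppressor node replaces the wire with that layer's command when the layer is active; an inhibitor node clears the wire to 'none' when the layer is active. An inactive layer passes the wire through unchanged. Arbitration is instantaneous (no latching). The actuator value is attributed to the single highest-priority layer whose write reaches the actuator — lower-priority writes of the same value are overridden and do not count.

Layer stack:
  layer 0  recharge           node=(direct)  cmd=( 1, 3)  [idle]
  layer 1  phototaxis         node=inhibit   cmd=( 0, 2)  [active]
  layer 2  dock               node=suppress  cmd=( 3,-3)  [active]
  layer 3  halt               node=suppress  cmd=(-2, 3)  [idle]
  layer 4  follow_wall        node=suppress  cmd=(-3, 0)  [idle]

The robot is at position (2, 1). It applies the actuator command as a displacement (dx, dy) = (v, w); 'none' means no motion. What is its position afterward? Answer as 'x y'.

5 -2

layer 0 (recharge) idle — none
layer 1 (phototaxis) active — inhibits: none
layer 2 (dock) active — suppresses: (3, -3)
layer 3 (halt) idle — unchanged: (3, -3)
layer 4 (follow_wall) idle — unchanged: (3, -3)
→ actuator (3, -3)
position: (2, 1) + (3, -3) = (5, -2)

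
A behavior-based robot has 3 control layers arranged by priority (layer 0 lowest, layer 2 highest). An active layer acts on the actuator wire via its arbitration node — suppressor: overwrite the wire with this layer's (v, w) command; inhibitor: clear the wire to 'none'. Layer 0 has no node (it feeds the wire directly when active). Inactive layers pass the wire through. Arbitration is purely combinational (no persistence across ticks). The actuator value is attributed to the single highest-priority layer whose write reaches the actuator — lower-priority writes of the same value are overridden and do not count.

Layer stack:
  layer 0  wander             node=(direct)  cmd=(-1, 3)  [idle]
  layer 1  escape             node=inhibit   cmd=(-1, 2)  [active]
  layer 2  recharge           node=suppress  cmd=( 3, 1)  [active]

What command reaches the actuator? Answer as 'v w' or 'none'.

3 1

layer 0 (wander) idle — none
layer 1 (escape) active — inhibits: none
layer 2 (recharge) active — suppresses: (3, 1)
→ actuator (3, 1)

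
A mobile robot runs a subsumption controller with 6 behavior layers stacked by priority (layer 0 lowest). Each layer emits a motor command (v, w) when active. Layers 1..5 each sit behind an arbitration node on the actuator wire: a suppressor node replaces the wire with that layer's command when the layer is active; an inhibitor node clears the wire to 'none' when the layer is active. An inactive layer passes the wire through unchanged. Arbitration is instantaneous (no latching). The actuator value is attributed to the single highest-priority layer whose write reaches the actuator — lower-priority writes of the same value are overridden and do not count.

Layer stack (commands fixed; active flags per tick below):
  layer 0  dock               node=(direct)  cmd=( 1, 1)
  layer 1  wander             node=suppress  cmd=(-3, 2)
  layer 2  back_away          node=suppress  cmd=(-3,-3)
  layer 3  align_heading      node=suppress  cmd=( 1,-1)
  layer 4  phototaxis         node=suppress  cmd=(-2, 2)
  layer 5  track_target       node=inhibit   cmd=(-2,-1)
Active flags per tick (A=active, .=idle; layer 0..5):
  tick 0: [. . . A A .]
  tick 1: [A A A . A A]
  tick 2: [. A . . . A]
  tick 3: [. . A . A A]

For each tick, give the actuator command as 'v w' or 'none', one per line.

tick 0:
  L0 dock: idle → wire = none
  L1 wander: idle → wire stays none
  L2 back_away: idle → wire stays none
  L3 align_heading: active, suppressor → wire = (1, -1)
  L4 phototaxis: active, suppressor → wire = (-2, 2)
  L5 track_target: idle → wire stays (-2, 2)
  actuator = (-2, 2)
tick 1:
  L0 dock: active, feeds wire = (1, 1)
  L1 wander: active, suppressor → wire = (-3, 2)
  L2 back_away: active, suppressor → wire = (-3, -3)
  L3 align_heading: idle → wire stays (-3, -3)
  L4 phototaxis: active, suppressor → wire = (-2, 2)
  L5 track_target: active, inhibitor → wire = none
  actuator = none
tick 2:
  L0 dock: idle → wire = none
  L1 wander: active, suppressor → wire = (-3, 2)
  L2 back_away: idle → wire stays (-3, 2)
  L3 align_heading: idle → wire stays (-3, 2)
  L4 phototaxis: idle → wire stays (-3, 2)
  L5 track_target: active, inhibitor → wire = none
  actuator = none
tick 3:
  L0 dock: idle → wire = none
  L1 wander: idle → wire stays none
  L2 back_away: active, suppressor → wire = (-3, -3)
  L3 align_heading: idle → wire stays (-3, -3)
  L4 phototaxis: active, suppressor → wire = (-2, 2)
  L5 track_target: active, inhibitor → wire = none
  actuator = none

-2 2
none
none
none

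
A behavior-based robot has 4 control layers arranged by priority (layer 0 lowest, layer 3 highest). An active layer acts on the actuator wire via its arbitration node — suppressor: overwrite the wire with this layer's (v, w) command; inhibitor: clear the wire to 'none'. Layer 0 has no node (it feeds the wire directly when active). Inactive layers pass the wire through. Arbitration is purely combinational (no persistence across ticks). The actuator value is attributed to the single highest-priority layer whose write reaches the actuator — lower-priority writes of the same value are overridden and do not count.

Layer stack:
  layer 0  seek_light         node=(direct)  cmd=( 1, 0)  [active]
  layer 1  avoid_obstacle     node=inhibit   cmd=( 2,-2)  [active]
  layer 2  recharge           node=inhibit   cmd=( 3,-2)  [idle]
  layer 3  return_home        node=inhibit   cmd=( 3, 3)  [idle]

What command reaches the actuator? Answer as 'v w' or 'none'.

none

L0 seek_light: active, feeds wire = (1, 0)
L1 avoid_obstacle: active, inhibitor → wire = none
L2 recharge: idle → wire stays none
L3 return_home: idle → wire stays none
actuator = none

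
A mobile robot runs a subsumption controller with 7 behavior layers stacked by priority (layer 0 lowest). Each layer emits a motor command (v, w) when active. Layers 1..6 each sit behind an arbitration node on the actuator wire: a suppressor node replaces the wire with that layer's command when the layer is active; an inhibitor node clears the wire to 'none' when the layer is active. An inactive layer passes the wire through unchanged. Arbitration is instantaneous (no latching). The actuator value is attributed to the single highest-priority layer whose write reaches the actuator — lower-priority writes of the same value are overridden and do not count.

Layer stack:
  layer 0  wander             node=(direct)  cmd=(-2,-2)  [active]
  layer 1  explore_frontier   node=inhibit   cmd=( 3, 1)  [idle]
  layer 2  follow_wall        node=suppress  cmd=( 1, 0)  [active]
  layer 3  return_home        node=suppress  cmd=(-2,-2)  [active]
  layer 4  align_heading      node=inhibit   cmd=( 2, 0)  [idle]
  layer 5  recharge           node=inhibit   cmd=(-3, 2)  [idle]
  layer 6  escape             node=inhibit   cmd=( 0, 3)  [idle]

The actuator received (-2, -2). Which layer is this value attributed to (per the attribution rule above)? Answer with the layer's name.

return_home

[0] wander on; wire := (-2, -2)
[1] explore_frontier off; pass (-2, -2)
[2] follow_wall on (suppress); wire := (1, 0)
[3] return_home on (suppress); wire := (-2, -2)
[4] align_heading off; pass (-2, -2)
[5] recharge off; pass (-2, -2)
[6] escape off; pass (-2, -2)
output (-2, -2)
last writer: layer 3 = return_home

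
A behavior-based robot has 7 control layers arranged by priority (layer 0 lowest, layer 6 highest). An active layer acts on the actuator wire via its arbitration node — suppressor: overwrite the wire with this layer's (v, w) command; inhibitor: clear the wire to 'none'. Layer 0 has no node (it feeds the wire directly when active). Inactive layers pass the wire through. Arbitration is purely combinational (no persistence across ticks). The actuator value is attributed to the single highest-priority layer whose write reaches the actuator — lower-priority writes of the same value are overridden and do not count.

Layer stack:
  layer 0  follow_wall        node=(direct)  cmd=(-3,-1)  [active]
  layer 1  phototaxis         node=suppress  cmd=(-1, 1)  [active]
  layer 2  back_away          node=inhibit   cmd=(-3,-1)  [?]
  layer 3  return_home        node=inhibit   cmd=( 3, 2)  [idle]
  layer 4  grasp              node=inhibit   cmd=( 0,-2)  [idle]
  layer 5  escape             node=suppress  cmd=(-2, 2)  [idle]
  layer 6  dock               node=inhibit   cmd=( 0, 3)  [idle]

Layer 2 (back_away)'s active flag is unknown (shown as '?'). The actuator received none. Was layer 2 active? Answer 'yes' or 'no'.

If layer 2 is active=yes:
  actuator would be none
If layer 2 is active=no:
  actuator would be (-1, 1)
Observed none, so layer 2 was active.

yes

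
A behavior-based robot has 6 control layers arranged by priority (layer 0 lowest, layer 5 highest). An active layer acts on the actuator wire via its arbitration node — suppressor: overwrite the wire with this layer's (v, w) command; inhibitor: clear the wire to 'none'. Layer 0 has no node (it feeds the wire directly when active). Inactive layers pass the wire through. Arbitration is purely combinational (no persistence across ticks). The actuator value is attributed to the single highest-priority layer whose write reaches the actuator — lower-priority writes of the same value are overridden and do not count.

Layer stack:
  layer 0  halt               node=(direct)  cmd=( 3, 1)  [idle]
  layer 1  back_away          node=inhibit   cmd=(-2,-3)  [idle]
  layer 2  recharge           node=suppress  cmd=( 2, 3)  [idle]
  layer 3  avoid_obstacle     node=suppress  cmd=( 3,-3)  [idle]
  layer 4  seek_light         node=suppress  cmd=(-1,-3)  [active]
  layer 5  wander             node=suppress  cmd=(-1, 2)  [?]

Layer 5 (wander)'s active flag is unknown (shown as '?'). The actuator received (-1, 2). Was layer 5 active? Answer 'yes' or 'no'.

If layer 5 is active=yes:
  actuator would be (-1, 2)
If layer 5 is active=no:
  actuator would be (-1, -3)
Observed (-1, 2), so layer 5 was active.

yes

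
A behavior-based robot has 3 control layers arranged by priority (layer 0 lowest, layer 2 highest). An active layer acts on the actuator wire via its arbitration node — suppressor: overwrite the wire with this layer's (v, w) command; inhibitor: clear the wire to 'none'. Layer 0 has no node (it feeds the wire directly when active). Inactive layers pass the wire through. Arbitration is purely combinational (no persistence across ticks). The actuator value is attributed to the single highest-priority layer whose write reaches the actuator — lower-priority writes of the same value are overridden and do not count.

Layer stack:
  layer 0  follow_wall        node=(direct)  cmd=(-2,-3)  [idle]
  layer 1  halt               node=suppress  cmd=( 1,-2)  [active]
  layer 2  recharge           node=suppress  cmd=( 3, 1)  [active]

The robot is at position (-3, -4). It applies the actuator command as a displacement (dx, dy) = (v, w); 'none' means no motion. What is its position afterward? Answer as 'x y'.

0 -3

layer 0 (follow_wall) idle — none
layer 1 (halt) active — suppresses: (1, -2)
layer 2 (recharge) active — suppresses: (3, 1)
→ actuator (3, 1)
position: (-3, -4) + (3, 1) = (0, -3)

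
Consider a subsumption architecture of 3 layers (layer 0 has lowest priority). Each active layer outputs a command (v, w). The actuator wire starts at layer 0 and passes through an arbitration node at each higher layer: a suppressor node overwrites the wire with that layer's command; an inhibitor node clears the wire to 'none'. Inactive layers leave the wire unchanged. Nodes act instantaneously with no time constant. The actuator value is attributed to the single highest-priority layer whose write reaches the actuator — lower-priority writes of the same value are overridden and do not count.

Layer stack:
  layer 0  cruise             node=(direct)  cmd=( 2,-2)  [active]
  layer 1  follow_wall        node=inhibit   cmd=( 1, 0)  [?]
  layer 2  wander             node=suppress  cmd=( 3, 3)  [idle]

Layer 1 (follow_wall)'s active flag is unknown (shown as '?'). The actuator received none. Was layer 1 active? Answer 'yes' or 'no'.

If layer 1 is active=yes:
  actuator would be none
If layer 1 is active=no:
  actuator would be (2, -2)
Observed none, so layer 1 was active.

yes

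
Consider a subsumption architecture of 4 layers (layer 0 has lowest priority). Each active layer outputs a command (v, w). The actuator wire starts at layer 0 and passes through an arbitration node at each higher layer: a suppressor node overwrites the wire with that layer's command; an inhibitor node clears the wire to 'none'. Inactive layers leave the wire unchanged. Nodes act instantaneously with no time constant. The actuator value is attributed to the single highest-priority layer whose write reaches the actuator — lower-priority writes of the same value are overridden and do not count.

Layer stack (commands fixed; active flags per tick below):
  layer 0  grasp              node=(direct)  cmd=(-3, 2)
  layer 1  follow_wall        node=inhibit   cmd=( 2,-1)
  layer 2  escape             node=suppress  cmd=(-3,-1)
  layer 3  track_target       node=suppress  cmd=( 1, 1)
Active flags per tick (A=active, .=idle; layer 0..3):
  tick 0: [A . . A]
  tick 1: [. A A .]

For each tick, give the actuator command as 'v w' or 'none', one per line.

tick 0:
  [0] grasp on; wire := (-3, 2)
  [1] follow_wall off; pass (-3, 2)
  [2] escape off; pass (-3, 2)
  [3] track_target on (suppress); wire := (1, 1)
  output (1, 1)
tick 1:
  [0] grasp off; wire := none
  [1] follow_wall on (inhibit); wire := none
  [2] escape on (suppress); wire := (-3, -1)
  [3] track_target off; pass (-3, -1)
  output (-3, -1)

1 1
-3 -1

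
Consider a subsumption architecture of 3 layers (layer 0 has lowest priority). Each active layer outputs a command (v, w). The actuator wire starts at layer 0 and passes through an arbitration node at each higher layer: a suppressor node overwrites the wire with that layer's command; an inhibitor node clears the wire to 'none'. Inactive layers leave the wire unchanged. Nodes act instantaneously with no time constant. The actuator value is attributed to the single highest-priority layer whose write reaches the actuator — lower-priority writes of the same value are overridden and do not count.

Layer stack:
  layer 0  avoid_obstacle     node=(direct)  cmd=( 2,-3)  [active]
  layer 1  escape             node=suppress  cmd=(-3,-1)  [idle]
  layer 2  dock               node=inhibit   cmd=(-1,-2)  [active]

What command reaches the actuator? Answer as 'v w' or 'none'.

none

[0] avoid_obstacle on; wire := (2, -3)
[1] escape off; pass (2, -3)
[2] dock on (inhibit); wire := none
output none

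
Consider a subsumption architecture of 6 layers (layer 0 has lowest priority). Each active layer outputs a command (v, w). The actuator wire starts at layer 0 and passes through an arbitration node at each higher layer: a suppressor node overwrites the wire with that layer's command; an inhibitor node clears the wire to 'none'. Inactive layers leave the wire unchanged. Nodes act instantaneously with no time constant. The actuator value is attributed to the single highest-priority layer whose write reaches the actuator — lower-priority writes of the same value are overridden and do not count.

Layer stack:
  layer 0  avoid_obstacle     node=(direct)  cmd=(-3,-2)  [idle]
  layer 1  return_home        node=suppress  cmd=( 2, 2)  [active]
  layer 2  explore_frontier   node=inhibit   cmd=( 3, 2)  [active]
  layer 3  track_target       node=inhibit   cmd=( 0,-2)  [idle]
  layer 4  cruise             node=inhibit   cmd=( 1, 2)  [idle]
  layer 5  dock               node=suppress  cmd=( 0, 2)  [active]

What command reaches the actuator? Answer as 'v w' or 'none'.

L0 avoid_obstacle: idle → wire = none
L1 return_home: active, suppressor → wire = (2, 2)
L2 explore_frontier: active, inhibitor → wire = none
L3 track_target: idle → wire stays none
L4 cruise: idle → wire stays none
L5 dock: active, suppressor → wire = (0, 2)
actuator = (0, 2)

0 2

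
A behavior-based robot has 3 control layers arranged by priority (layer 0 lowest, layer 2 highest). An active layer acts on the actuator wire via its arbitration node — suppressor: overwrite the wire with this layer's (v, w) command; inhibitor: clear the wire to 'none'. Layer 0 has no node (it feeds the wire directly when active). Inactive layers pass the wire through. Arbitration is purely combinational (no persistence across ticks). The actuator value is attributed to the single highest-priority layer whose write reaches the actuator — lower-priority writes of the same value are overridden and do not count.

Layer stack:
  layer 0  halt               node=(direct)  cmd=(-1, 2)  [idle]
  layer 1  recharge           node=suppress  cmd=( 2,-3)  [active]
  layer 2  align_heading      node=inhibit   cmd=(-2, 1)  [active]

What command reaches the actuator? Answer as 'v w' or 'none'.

[0] halt off; wire := none
[1] recharge on (suppress); wire := (2, -3)
[2] align_heading on (inhibit); wire := none
output none

none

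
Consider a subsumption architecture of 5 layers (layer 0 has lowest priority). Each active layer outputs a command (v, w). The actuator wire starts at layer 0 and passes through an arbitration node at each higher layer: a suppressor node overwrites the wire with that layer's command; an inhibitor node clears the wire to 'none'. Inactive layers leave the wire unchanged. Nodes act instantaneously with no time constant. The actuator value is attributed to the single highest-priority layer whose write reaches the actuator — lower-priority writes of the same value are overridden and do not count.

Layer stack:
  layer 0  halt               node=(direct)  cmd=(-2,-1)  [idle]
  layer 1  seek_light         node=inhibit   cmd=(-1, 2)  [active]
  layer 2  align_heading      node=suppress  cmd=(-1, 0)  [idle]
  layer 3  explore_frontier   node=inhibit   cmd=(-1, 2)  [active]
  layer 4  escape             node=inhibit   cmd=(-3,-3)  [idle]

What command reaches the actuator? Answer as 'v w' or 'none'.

[0] halt off; wire := none
[1] seek_light on (inhibit); wire := none
[2] align_heading off; pass none
[3] explore_frontier on (inhibit); wire := none
[4] escape off; pass none
output none

none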